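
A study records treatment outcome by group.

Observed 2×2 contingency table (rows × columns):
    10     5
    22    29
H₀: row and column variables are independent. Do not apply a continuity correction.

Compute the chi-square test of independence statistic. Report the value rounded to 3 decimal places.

test statistic = 2.569

Row totals [15, 51], col totals [32, 34], n=66
χ² = (10−7.27)²/7.27 + (5−7.73)²/7.73 + (22−24.73)²/24.73 + (29−26.27)²/26.27 = 2.5692
df = 1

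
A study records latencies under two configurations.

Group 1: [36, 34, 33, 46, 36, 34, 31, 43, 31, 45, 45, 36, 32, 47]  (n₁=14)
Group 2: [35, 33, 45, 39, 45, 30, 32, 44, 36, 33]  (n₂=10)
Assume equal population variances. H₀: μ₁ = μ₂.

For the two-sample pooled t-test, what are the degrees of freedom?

df = n₁ + n₂ − 2 = 14 + 10 − 2 = 22

degrees of freedom = 22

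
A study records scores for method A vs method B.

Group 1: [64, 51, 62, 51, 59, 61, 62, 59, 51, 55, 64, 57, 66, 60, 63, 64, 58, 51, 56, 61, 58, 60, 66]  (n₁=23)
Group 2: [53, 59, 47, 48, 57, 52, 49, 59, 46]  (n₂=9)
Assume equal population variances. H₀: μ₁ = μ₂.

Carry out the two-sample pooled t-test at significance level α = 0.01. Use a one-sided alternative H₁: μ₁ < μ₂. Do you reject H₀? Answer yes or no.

reject H₀: no

x̄₁=59.087, s₁=4.786, n₁=23
x̄₂=52.222, s₂=5.118, n₂=9
s_p² = [22·4.786² + 8·5.118²]/30 = 23.7794
SE = √(s_p²·(1/23+1/9)) = 1.9173
t = (59.087−52.222)/1.9173 = 3.5804
df = 30
p-value (one-sided, H₁ less) = 0.99940
At α=0.01: p ≥ α → fail to reject H₀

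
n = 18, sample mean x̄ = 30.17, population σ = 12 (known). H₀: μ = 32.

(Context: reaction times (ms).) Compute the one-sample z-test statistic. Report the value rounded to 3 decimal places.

test statistic = -0.647

SE = σ/√n = 12/√18 = 2.8284
z = (x̄−μ₀)/SE = (30.17−32)/2.8284 = -0.6470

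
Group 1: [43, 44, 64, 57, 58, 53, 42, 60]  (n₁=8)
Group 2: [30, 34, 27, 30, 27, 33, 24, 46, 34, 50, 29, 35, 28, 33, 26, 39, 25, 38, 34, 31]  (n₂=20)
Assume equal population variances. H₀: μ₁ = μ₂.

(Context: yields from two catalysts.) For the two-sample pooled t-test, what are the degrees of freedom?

df = n₁ + n₂ − 2 = 8 + 20 − 2 = 26

degrees of freedom = 26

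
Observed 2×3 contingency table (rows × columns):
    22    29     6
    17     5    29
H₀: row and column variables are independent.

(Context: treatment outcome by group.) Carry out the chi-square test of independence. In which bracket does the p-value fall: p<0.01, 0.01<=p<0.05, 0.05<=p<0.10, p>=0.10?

Row totals [57, 51], col totals [39, 34, 35], n=108
χ² = (22−20.58)²/20.58 + (29−17.94)²/17.94 + (6−18.47)²/18.47 + (17−18.42)²/18.42 + (5−16.06)²/16.06 + (29−16.53)²/16.53 = 32.4634
df = 2
p-value (upper-tail) = 0.00000
→ bracket: p<0.01

p-value bracket: p<0.01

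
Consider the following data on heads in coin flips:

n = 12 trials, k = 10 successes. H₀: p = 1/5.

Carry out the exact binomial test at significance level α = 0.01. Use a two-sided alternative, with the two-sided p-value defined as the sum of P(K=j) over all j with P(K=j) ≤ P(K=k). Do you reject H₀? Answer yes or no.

reject H₀: yes

Exact binomial: n=12, k=10, p₀=1/5=0.2000
P(X=j) = C(n,j)·p₀^j·(1−p₀)^(n−j); p = Σ P(X=j) over j with P(X=j) ≤ P(X=10)
p-value (two-sided) = 0.00000
At α=0.01: p < α → reject H₀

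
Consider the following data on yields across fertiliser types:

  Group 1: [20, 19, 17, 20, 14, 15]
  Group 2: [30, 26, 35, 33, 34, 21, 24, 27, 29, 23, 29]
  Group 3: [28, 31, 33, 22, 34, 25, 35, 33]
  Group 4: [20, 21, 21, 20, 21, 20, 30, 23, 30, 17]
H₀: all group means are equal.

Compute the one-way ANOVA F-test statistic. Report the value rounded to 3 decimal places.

test statistic = 13.499

Group means [17.50, 28.27, 30.12, 22.30], grand mean 25.143
SSB = Σnᵢ(x̄ᵢ−x̄)² = 737.629; SSW = ΣΣ(x−x̄ᵢ)² = 564.657
MSB = 737.629/3 = 245.8763; MSW = 564.657/31 = 18.2147
F = MSB/MSW = 13.4988
df = (3, 31)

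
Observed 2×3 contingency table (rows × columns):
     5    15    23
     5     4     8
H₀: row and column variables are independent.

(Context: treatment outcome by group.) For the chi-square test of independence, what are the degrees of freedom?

df = (r−1)(c−1) = (2−1)·(3−1) = 2

degrees of freedom = 2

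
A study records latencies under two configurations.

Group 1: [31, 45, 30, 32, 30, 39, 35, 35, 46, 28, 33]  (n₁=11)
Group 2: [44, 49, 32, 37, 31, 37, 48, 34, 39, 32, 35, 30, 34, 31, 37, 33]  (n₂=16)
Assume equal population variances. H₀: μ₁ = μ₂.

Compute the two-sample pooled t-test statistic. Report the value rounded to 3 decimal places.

test statistic = -0.655

x̄₁=34.909, s₁=6.041, n₁=11
x̄₂=36.438, s₂=5.899, n₂=16
s_p² = [10·6.041² + 15·5.899²]/25 = 35.4739
SE = √(s_p²·(1/11+1/16)) = 2.3328
t = (34.909−36.438)/2.3328 = -0.6552
df = 25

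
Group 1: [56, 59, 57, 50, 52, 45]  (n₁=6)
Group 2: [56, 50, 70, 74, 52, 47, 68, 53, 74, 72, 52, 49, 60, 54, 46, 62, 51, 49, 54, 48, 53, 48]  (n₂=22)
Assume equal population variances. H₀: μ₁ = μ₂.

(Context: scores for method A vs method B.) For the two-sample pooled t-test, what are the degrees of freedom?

df = n₁ + n₂ − 2 = 6 + 22 − 2 = 26

degrees of freedom = 26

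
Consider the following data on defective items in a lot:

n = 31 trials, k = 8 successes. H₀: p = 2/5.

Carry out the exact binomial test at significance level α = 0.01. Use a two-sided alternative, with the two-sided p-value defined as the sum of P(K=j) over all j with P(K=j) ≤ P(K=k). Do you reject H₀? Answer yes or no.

reject H₀: no

Exact binomial: n=31, k=8, p₀=2/5=0.4000
P(X=j) = C(n,j)·p₀^j·(1−p₀)^(n−j); p = Σ P(X=j) over j with P(X=j) ≤ P(X=8)
p-value (two-sided) = 0.14151
At α=0.01: p ≥ α → fail to reject H₀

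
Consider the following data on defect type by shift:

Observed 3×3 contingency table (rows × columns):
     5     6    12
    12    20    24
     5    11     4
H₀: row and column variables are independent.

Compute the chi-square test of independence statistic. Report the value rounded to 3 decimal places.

Row totals [23, 56, 20], col totals [22, 37, 40], n=99
χ² = (5−5.11)²/5.11 + (6−8.60)²/8.60 + (12−9.29)²/9.29 + (12−12.44)²/12.44 + (20−20.93)²/20.93 + (24−22.63)²/22.63 + (5−4.44)²/4.44 + (11−7.47)²/7.47 + (4−8.08)²/8.08 = 5.5083
df = 4

test statistic = 5.508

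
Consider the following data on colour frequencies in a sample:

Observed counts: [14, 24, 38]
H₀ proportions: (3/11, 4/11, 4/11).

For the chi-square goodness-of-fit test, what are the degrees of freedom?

degrees of freedom = 2

df = k − 1 = 3 − 1 = 2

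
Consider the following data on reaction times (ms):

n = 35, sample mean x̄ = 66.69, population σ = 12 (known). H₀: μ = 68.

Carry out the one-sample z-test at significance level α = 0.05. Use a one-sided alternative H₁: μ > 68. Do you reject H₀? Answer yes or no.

SE = σ/√n = 12/√35 = 2.0284
z = (x̄−μ₀)/SE = (66.69−68)/2.0284 = -0.6458
p-value (one-sided, H₁ greater) = 0.74081
At α=0.05: p ≥ α → fail to reject H₀

reject H₀: no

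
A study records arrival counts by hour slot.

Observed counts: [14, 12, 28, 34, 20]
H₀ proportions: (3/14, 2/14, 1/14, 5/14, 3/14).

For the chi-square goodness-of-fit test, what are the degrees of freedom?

df = k − 1 = 5 − 1 = 4

degrees of freedom = 4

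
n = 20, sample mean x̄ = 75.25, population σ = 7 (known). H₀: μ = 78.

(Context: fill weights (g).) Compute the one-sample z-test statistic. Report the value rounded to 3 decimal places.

test statistic = -1.757

SE = σ/√n = 7/√20 = 1.5652
z = (x̄−μ₀)/SE = (75.25−78)/1.5652 = -1.7569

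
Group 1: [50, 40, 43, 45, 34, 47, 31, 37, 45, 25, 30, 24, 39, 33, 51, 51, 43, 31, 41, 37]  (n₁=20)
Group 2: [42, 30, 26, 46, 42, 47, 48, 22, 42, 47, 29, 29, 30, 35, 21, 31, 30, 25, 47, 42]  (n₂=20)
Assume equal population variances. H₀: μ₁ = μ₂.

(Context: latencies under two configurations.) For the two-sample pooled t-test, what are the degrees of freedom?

df = n₁ + n₂ − 2 = 20 + 20 − 2 = 38

degrees of freedom = 38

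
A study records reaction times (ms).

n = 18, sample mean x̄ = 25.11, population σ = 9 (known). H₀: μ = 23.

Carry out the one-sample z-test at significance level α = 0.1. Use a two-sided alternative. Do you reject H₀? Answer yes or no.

SE = σ/√n = 9/√18 = 2.1213
z = (x̄−μ₀)/SE = (25.11−23)/2.1213 = 0.9947
p-value (two-sided) = 0.31990
At α=0.1: p ≥ α → fail to reject H₀

reject H₀: no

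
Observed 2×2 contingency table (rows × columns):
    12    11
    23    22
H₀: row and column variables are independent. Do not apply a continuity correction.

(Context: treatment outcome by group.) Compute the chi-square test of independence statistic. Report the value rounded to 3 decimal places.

test statistic = 0.007

Row totals [23, 45], col totals [35, 33], n=68
χ² = (12−11.84)²/11.84 + (11−11.16)²/11.16 + (23−23.16)²/23.16 + (22−21.84)²/21.84 = 0.0069
df = 1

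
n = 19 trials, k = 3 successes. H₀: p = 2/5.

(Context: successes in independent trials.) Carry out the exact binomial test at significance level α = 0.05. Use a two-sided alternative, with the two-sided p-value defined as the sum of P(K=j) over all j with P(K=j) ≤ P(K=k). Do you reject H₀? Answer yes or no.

Exact binomial: n=19, k=3, p₀=2/5=0.4000
P(X=j) = C(n,j)·p₀^j·(1−p₀)^(n−j); p = Σ P(X=j) over j with P(X=j) ≤ P(X=3)
p-value (two-sided) = 0.03452
At α=0.05: p < α → reject H₀

reject H₀: yes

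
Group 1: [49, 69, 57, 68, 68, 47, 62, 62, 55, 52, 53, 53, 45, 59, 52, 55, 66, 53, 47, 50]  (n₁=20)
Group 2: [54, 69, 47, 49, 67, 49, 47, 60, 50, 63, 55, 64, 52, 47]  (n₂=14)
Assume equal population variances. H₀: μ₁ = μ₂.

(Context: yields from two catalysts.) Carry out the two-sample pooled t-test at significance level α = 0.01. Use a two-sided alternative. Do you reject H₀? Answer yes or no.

x̄₁=56.100, s₁=7.497, n₁=20
x̄₂=55.214, s₂=7.886, n₂=14
s_p² = [19·7.497² + 13·7.886²]/32 = 58.6299
SE = √(s_p²·(1/20+1/14)) = 2.6682
t = (56.100−55.214)/2.6682 = 0.3320
df = 32
p-value (two-sided) = 0.74209
At α=0.01: p ≥ α → fail to reject H₀

reject H₀: no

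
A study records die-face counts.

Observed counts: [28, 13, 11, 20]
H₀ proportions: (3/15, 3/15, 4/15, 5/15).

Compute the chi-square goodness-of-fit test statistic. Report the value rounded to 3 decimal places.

n = 72; E_i = n·p_i = [14.40, 14.40, 19.20, 24.00]
χ² = (28−14.40)²/14.40 + (13−14.40)²/14.40 + (11−19.20)²/19.20 + (20−24.00)²/24.00 = 17.1493
df = 3

test statistic = 17.149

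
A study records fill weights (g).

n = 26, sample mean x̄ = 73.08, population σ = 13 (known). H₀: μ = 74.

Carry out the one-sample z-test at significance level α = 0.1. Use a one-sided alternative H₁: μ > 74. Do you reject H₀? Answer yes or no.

SE = σ/√n = 13/√26 = 2.5495
z = (x̄−μ₀)/SE = (73.08−74)/2.5495 = -0.3609
p-value (one-sided, H₁ greater) = 0.64090
At α=0.1: p ≥ α → fail to reject H₀

reject H₀: no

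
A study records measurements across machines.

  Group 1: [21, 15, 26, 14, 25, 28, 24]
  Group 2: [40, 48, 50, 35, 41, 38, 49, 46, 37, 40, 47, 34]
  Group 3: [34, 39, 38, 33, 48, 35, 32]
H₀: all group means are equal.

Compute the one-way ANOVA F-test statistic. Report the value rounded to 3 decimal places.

test statistic = 29.686

Group means [21.86, 42.08, 37.00], grand mean 35.269
SSB = Σnᵢ(x̄ᵢ−x̄)² = 1837.342; SSW = ΣΣ(x−x̄ᵢ)² = 711.774
MSB = 1837.342/2 = 918.6708; MSW = 711.774/23 = 30.9467
F = MSB/MSW = 29.6856
df = (2, 23)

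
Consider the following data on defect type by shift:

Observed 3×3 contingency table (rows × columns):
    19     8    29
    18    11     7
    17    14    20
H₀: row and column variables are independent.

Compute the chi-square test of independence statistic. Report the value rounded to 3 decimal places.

Row totals [56, 36, 51], col totals [54, 33, 56], n=143
χ² = (19−21.15)²/21.15 + (8−12.92)²/12.92 + (29−21.93)²/21.93 + (18−13.59)²/13.59 + (11−8.31)²/8.31 + (7−14.10)²/14.10 + (17−19.26)²/19.26 + (14−11.77)²/11.77 + (20−19.97)²/19.97 = 10.9343
df = 4

test statistic = 10.934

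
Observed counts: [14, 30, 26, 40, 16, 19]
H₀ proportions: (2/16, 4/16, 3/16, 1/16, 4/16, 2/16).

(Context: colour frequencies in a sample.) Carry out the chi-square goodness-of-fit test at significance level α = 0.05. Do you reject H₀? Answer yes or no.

n = 145; E_i = n·p_i = [18.12, 36.25, 27.19, 9.06, 36.25, 18.12]
χ² = (14−18.12)²/18.12 + (30−36.25)²/36.25 + (26−27.19)²/27.19 + (40−9.06)²/9.06 + (16−36.25)²/36.25 + (19−18.12)²/18.12 = 119.0368
df = 5
p-value (upper-tail) = 0.00000
At α=0.05: p < α → reject H₀

reject H₀: yes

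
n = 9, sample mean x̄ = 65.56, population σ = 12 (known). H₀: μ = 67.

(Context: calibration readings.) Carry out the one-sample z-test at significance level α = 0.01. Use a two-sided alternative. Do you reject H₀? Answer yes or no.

reject H₀: no

SE = σ/√n = 12/√9 = 4.0000
z = (x̄−μ₀)/SE = (65.56−67)/4.0000 = -0.3600
p-value (two-sided) = 0.71885
At α=0.01: p ≥ α → fail to reject H₀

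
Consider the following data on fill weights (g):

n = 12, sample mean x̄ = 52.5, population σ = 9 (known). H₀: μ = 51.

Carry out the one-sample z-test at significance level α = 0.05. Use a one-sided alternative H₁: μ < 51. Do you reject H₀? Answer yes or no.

SE = σ/√n = 9/√12 = 2.5981
z = (x̄−μ₀)/SE = (52.5−51)/2.5981 = 0.5774
p-value (one-sided, H₁ less) = 0.71815
At α=0.05: p ≥ α → fail to reject H₀

reject H₀: no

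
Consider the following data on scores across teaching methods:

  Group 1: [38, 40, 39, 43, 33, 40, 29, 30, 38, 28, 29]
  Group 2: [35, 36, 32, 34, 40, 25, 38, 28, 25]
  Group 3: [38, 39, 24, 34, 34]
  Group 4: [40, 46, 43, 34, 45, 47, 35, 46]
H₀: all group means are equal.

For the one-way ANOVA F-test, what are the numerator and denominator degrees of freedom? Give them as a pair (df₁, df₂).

degrees of freedom = [3, 29]

k = 4 groups, N = 33 total
df = (k−1, N−k) = (4−1, 33−4) = (3, 29)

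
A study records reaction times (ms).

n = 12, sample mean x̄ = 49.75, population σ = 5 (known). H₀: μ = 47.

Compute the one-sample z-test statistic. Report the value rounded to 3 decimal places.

test statistic = 1.905

SE = σ/√n = 5/√12 = 1.4434
z = (x̄−μ₀)/SE = (49.75−47)/1.4434 = 1.9053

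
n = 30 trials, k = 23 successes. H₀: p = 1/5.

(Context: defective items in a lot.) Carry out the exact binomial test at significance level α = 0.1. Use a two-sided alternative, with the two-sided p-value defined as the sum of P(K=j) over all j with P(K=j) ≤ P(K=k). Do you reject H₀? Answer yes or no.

Exact binomial: n=30, k=23, p₀=1/5=0.2000
P(X=j) = C(n,j)·p₀^j·(1−p₀)^(n−j); p = Σ P(X=j) over j with P(X=j) ≤ P(X=23)
p-value (two-sided) = 0.00000
At α=0.1: p < α → reject H₀

reject H₀: yes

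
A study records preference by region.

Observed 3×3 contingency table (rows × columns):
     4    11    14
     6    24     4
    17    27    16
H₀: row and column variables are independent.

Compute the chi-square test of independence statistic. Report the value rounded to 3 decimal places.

Row totals [29, 34, 60], col totals [27, 62, 34], n=123
χ² = (4−6.37)²/6.37 + (11−14.62)²/14.62 + (14−8.02)²/8.02 + (6−7.46)²/7.46 + (24−17.14)²/17.14 + (4−9.40)²/9.40 + (17−13.17)²/13.17 + (27−30.24)²/30.24 + (16−16.59)²/16.59 = 13.8582
df = 4

test statistic = 13.858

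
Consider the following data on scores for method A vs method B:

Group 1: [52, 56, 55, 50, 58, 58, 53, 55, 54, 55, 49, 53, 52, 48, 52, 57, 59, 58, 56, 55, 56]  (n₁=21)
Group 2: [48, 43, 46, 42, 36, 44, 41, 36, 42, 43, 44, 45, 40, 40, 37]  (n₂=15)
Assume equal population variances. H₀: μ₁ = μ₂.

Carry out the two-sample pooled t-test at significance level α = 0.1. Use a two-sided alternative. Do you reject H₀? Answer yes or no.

x̄₁=54.333, s₁=3.055, n₁=21
x̄₂=41.800, s₂=3.550, n₂=15
s_p² = [20·3.055² + 14·3.550²]/34 = 10.6784
SE = √(s_p²·(1/21+1/15)) = 1.1047
t = (54.333−41.800)/1.1047 = 11.3453
df = 34
p-value (two-sided) = 0.00000
At α=0.1: p < α → reject H₀

reject H₀: yes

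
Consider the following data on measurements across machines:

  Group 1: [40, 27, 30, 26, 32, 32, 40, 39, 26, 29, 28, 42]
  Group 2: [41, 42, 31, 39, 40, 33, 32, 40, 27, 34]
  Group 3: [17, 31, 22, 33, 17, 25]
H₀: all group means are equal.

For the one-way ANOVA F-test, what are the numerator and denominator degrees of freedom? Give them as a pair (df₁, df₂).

k = 3 groups, N = 28 total
df = (k−1, N−k) = (3−1, 28−3) = (2, 25)

degrees of freedom = [2, 25]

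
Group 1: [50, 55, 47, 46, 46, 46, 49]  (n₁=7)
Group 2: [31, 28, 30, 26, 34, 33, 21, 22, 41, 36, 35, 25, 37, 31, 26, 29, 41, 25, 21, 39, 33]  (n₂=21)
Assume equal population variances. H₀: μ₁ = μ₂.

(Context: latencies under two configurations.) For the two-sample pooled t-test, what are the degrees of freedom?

df = n₁ + n₂ − 2 = 7 + 21 − 2 = 26

degrees of freedom = 26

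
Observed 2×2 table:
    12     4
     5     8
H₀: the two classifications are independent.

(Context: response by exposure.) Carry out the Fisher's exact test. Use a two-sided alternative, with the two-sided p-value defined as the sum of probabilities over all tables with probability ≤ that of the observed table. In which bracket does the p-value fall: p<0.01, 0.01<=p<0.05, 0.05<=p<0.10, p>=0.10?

p-value bracket: 0.05<=p<0.10

Margins: r₁=16, r₂=13, c₁=17, c₂=12, n=29
p_obs = C(16,12)·C(13,5)/C(29,17); sum pmf over tables with pmf ≤ p_obs
p-value (two-sided) = 0.06670
→ bracket: 0.05<=p<0.10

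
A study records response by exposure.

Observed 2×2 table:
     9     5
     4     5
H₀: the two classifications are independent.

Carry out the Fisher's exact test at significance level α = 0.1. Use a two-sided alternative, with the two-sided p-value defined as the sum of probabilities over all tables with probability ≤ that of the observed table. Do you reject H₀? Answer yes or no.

Margins: r₁=14, r₂=9, c₁=13, c₂=10, n=23
p_obs = C(14,9)·C(9,4)/C(23,13); sum pmf over tables with pmf ≤ p_obs
p-value (two-sided) = 0.41728
At α=0.1: p ≥ α → fail to reject H₀

reject H₀: no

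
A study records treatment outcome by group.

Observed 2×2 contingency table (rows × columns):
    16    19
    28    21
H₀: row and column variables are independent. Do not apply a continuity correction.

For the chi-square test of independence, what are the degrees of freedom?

degrees of freedom = 1

df = (r−1)(c−1) = (2−1)·(2−1) = 1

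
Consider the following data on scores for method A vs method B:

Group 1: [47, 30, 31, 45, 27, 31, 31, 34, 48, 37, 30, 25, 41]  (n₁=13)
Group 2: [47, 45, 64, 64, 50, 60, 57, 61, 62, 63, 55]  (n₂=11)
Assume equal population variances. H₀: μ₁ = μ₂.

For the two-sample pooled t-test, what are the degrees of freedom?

degrees of freedom = 22

df = n₁ + n₂ − 2 = 13 + 11 − 2 = 22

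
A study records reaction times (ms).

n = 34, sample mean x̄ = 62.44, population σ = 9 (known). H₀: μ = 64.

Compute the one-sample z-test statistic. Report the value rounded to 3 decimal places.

test statistic = -1.011

SE = σ/√n = 9/√34 = 1.5435
z = (x̄−μ₀)/SE = (62.44−64)/1.5435 = -1.0107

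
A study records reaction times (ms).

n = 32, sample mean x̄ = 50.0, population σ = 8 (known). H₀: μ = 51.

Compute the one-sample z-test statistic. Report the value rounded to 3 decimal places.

test statistic = -0.707

SE = σ/√n = 8/√32 = 1.4142
z = (x̄−μ₀)/SE = (50.0−51)/1.4142 = -0.7071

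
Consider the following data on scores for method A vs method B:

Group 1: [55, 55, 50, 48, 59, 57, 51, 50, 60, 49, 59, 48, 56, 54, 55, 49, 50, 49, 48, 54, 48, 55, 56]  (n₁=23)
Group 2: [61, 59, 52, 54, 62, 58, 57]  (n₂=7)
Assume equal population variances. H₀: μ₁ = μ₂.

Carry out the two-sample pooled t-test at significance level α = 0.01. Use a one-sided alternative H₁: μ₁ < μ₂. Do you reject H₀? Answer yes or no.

x̄₁=52.826, s₁=3.996, n₁=23
x̄₂=57.571, s₂=3.599, n₂=7
s_p² = [22·3.996² + 6·3.599²]/28 = 15.3221
SE = √(s_p²·(1/23+1/7)) = 1.6897
t = (52.826−57.571)/1.6897 = -2.8084
df = 28
p-value (one-sided, H₁ less) = 0.00449
At α=0.01: p < α → reject H₀

reject H₀: yes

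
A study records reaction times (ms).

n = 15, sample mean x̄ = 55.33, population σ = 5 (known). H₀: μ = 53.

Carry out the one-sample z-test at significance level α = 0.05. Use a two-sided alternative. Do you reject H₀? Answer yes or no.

SE = σ/√n = 5/√15 = 1.2910
z = (x̄−μ₀)/SE = (55.33−53)/1.2910 = 1.8048
p-value (two-sided) = 0.07110
At α=0.05: p ≥ α → fail to reject H₀

reject H₀: no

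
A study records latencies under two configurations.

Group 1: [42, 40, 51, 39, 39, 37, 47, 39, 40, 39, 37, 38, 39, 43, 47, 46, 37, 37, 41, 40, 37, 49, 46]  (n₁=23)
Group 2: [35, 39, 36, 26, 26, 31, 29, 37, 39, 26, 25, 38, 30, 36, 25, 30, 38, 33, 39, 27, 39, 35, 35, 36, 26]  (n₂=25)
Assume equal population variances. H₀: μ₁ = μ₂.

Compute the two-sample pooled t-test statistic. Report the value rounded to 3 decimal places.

test statistic = 6.293

x̄₁=41.304, s₁=4.269, n₁=23
x̄₂=32.640, s₂=5.179, n₂=25
s_p² = [22·4.269² + 24·5.179²]/46 = 22.7093
SE = √(s_p²·(1/23+1/25)) = 1.3769
t = (41.304−32.640)/1.3769 = 6.2928
df = 46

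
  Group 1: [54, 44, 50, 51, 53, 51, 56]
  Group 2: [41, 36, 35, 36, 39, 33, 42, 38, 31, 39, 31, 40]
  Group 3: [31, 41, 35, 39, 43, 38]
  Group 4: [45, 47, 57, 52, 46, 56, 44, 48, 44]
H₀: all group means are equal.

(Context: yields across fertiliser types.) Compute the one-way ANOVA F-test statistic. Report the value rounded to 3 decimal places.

Group means [51.29, 36.75, 37.83, 48.78], grand mean 43.118
SSB = Σnᵢ(x̄ᵢ−x̄)² = 1409.462; SSW = ΣΣ(x−x̄ᵢ)² = 534.067
MSB = 1409.462/3 = 469.8207; MSW = 534.067/30 = 17.8022
F = MSB/MSW = 26.3911
df = (3, 30)

test statistic = 26.391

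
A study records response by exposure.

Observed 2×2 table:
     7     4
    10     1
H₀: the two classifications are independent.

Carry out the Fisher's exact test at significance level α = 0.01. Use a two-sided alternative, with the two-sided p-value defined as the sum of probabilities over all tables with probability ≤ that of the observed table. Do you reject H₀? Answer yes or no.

Margins: r₁=11, r₂=11, c₁=17, c₂=5, n=22
p_obs = C(11,7)·C(11,10)/C(22,17); sum pmf over tables with pmf ≤ p_obs
p-value (two-sided) = 0.31078
At α=0.01: p ≥ α → fail to reject H₀

reject H₀: no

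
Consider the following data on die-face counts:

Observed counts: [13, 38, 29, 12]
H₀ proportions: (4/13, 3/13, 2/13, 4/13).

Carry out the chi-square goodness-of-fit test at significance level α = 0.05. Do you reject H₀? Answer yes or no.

reject H₀: yes

n = 92; E_i = n·p_i = [28.31, 21.23, 14.15, 28.31]
χ² = (13−28.31)²/28.31 + (38−21.23)²/21.23 + (29−14.15)²/14.15 + (12−28.31)²/28.31 = 46.4900
df = 3
p-value (upper-tail) = 0.00000
At α=0.05: p < α → reject H₀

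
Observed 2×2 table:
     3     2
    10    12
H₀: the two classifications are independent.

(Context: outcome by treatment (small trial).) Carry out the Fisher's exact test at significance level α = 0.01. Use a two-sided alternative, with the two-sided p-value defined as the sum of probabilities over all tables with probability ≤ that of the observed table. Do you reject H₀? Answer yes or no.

Margins: r₁=5, r₂=22, c₁=13, c₂=14, n=27
p_obs = C(5,3)·C(22,10)/C(27,13); sum pmf over tables with pmf ≤ p_obs
p-value (two-sided) = 0.64831
At α=0.01: p ≥ α → fail to reject H₀

reject H₀: no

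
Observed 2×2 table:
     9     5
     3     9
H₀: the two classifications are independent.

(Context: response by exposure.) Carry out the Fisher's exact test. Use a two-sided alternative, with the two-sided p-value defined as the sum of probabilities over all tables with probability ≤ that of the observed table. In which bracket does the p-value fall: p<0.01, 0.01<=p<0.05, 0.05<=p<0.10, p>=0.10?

p-value bracket: 0.05<=p<0.10

Margins: r₁=14, r₂=12, c₁=12, c₂=14, n=26
p_obs = C(14,9)·C(12,3)/C(26,12); sum pmf over tables with pmf ≤ p_obs
p-value (two-sided) = 0.06184
→ bracket: 0.05<=p<0.10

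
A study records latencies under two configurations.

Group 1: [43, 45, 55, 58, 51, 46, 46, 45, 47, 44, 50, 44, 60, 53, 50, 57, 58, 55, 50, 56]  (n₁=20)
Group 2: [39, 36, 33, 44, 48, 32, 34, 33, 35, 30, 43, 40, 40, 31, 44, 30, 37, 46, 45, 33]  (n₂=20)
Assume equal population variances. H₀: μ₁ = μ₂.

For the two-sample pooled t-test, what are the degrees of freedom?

degrees of freedom = 38

df = n₁ + n₂ − 2 = 20 + 20 − 2 = 38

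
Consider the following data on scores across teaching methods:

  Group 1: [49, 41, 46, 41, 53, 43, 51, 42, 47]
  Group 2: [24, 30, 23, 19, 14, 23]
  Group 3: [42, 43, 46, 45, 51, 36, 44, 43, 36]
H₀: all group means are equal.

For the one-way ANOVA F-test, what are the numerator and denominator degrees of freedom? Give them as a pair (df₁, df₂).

degrees of freedom = [2, 21]

k = 3 groups, N = 24 total
df = (k−1, N−k) = (3−1, 24−3) = (2, 21)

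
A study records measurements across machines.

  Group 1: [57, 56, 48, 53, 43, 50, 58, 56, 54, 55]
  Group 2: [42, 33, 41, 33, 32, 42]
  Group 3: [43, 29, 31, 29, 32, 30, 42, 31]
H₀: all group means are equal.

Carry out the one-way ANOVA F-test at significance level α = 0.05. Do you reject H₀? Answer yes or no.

Group means [53.00, 37.17, 33.38], grand mean 42.500
SSB = Σnᵢ(x̄ᵢ−x̄)² = 1939.292; SSW = ΣΣ(x−x̄ᵢ)² = 550.708
MSB = 1939.292/2 = 969.6458; MSW = 550.708/21 = 26.2242
F = MSB/MSW = 36.9752
df = (2, 21)
p-value (upper-tail) = 0.00000
At α=0.05: p < α → reject H₀

reject H₀: yes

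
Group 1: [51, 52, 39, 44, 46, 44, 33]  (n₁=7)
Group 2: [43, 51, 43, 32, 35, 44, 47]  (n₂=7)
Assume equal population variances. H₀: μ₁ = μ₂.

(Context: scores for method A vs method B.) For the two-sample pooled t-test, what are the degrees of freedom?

df = n₁ + n₂ − 2 = 7 + 7 − 2 = 12

degrees of freedom = 12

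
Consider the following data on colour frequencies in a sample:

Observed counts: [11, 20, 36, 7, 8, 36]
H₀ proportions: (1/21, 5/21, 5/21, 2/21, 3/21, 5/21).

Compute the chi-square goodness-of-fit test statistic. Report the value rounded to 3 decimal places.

test statistic = 18.186

n = 118; E_i = n·p_i = [5.62, 28.10, 28.10, 11.24, 16.86, 28.10]
χ² = (11−5.62)²/5.62 + (20−28.10)²/28.10 + (36−28.10)²/28.10 + (7−11.24)²/11.24 + (8−16.86)²/16.86 + (36−28.10)²/28.10 = 18.1856
df = 5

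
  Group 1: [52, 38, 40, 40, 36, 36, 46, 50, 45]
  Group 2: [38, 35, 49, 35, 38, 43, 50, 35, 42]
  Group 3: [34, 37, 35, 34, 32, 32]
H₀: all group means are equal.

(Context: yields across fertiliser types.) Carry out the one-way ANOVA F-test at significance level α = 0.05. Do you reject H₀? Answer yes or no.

reject H₀: yes

Group means [42.56, 40.56, 34.00], grand mean 39.667
SSB = Σnᵢ(x̄ᵢ−x̄)² = 274.889; SSW = ΣΣ(x−x̄ᵢ)² = 574.444
MSB = 274.889/2 = 137.4444; MSW = 574.444/21 = 27.3545
F = MSB/MSW = 5.0246
df = (2, 21)
p-value (upper-tail) = 0.01647
At α=0.05: p < α → reject H₀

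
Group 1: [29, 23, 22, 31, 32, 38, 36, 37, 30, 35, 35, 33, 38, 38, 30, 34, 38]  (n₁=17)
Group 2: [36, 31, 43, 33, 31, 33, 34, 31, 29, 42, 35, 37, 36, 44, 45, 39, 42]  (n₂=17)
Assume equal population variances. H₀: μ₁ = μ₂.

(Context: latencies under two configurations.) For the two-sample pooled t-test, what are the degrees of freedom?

df = n₁ + n₂ − 2 = 17 + 17 − 2 = 32

degrees of freedom = 32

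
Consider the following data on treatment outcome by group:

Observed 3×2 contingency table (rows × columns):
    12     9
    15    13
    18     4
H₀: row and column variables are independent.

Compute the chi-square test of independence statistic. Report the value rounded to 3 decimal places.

Row totals [21, 28, 22], col totals [45, 26], n=71
χ² = (12−13.31)²/13.31 + (9−7.69)²/7.69 + (15−17.75)²/17.75 + (13−10.25)²/10.25 + (18−13.94)²/13.94 + (4−8.06)²/8.06 = 4.7351
df = 2

test statistic = 4.735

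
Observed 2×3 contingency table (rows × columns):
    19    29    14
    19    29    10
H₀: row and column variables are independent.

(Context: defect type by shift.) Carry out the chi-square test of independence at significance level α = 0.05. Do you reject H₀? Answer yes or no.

reject H₀: no

Row totals [62, 58], col totals [38, 58, 24], n=120
χ² = (19−19.63)²/19.63 + (29−29.97)²/29.97 + (14−12.40)²/12.40 + (19−18.37)²/18.37 + (29−28.03)²/28.03 + (10−11.60)²/11.60 = 0.5339
df = 2
p-value (upper-tail) = 0.76570
At α=0.05: p ≥ α → fail to reject H₀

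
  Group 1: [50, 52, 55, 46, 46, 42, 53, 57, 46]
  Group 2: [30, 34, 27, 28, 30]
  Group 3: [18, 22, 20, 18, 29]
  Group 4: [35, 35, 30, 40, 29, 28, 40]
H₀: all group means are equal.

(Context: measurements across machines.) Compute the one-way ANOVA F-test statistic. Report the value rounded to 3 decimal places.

test statistic = 47.268

Group means [49.67, 29.80, 21.40, 33.86], grand mean 36.154
SSB = Σnᵢ(x̄ᵢ−x̄)² = 2970.527; SSW = ΣΣ(x−x̄ᵢ)² = 460.857
MSB = 2970.527/3 = 990.1758; MSW = 460.857/22 = 20.9481
F = MSB/MSW = 47.2682
df = (3, 22)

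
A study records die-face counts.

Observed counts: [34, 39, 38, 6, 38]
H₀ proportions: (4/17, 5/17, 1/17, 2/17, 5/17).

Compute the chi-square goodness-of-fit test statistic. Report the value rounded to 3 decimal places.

n = 155; E_i = n·p_i = [36.47, 45.59, 9.12, 18.24, 45.59]
χ² = (34−36.47)²/36.47 + (39−45.59)²/45.59 + (38−9.12)²/9.12 + (6−18.24)²/18.24 + (38−45.59)²/45.59 = 102.0839
df = 4

test statistic = 102.084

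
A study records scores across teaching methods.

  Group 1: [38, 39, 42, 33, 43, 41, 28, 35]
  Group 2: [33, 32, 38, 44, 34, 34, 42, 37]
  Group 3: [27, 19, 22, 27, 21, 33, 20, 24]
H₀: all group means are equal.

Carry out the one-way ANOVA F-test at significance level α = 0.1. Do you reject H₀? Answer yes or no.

reject H₀: yes

Group means [37.38, 36.75, 24.12], grand mean 32.750
SSB = Σnᵢ(x̄ᵢ−x̄)² = 894.250; SSW = ΣΣ(x−x̄ᵢ)² = 468.250
MSB = 894.250/2 = 447.1250; MSW = 468.250/21 = 22.2976
F = MSB/MSW = 20.0526
df = (2, 21)
p-value (upper-tail) = 0.00001
At α=0.1: p < α → reject H₀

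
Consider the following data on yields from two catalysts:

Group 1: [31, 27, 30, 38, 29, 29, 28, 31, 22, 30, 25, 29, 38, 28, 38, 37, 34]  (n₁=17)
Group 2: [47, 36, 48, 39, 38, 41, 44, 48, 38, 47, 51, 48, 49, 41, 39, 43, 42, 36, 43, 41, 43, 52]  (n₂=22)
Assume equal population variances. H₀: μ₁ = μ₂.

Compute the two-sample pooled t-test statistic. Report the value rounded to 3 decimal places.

test statistic = -8.172

x̄₁=30.824, s₁=4.720, n₁=17
x̄₂=43.364, s₂=4.776, n₂=22
s_p² = [16·4.720² + 21·4.776²]/37 = 22.5827
SE = √(s_p²·(1/17+1/22)) = 1.5346
t = (30.824−43.364)/1.5346 = -8.1718
df = 37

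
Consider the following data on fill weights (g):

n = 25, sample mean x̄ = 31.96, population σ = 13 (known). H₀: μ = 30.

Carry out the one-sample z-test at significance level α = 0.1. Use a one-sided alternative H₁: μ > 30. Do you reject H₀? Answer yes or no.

reject H₀: no

SE = σ/√n = 13/√25 = 2.6000
z = (x̄−μ₀)/SE = (31.96−30)/2.6000 = 0.7538
p-value (one-sided, H₁ greater) = 0.22547
At α=0.1: p ≥ α → fail to reject H₀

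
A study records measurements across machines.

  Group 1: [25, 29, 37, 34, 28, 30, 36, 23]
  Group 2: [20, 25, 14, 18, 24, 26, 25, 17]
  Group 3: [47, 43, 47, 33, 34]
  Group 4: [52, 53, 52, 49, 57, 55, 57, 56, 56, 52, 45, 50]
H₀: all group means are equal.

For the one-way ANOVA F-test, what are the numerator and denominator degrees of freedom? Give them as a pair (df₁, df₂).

degrees of freedom = [3, 29]

k = 4 groups, N = 33 total
df = (k−1, N−k) = (4−1, 33−4) = (3, 29)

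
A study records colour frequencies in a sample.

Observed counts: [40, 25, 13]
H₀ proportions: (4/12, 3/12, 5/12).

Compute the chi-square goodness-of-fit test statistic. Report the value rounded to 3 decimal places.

n = 78; E_i = n·p_i = [26.00, 19.50, 32.50]
χ² = (40−26.00)²/26.00 + (25−19.50)²/19.50 + (13−32.50)²/32.50 = 20.7897
df = 2

test statistic = 20.790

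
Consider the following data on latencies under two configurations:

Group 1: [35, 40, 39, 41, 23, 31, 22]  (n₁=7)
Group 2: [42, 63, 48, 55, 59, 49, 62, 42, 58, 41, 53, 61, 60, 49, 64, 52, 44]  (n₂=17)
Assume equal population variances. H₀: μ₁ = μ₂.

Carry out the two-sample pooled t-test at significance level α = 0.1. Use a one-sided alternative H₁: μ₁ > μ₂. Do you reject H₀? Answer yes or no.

reject H₀: no

x̄₁=33.000, s₁=7.937, n₁=7
x̄₂=53.059, s₂=7.925, n₂=17
s_p² = [6·7.937² + 16·7.925²]/22 = 62.8610
SE = √(s_p²·(1/7+1/17)) = 3.5606
t = (33.000−53.059)/3.5606 = -5.6336
df = 22
p-value (one-sided, H₁ greater) = 0.99999
At α=0.1: p ≥ α → fail to reject H₀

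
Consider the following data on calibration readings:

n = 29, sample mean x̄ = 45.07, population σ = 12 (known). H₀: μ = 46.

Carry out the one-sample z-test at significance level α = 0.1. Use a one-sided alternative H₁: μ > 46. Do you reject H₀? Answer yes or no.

reject H₀: no

SE = σ/√n = 12/√29 = 2.2283
z = (x̄−μ₀)/SE = (45.07−46)/2.2283 = -0.4174
p-value (one-sided, H₁ greater) = 0.66179
At α=0.1: p ≥ α → fail to reject H₀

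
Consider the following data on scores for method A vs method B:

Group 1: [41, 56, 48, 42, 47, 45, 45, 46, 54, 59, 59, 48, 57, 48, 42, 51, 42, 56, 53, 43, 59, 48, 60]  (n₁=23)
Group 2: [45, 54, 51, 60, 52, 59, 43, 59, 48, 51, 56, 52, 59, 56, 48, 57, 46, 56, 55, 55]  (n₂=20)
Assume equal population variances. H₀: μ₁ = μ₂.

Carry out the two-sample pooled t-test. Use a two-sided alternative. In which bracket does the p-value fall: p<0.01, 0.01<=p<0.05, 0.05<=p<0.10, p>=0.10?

p-value bracket: 0.05<=p<0.10

x̄₁=49.957, s₁=6.407, n₁=23
x̄₂=53.100, s₂=5.036, n₂=20
s_p² = [22·6.407² + 19·5.036²]/41 = 33.7745
SE = √(s_p²·(1/23+1/20)) = 1.7768
t = (49.957−53.100)/1.7768 = -1.7691
df = 41
p-value (two-sided) = 0.08431
→ bracket: 0.05<=p<0.10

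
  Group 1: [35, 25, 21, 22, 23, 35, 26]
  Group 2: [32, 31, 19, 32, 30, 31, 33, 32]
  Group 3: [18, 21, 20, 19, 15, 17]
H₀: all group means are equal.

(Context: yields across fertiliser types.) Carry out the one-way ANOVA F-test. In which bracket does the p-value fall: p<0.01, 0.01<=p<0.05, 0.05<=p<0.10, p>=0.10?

p-value bracket: p<0.01

Group means [26.71, 30.00, 18.33], grand mean 25.571
SSB = Σnᵢ(x̄ᵢ−x̄)² = 480.381; SSW = ΣΣ(x−x̄ᵢ)² = 376.762
MSB = 480.381/2 = 240.1905; MSW = 376.762/18 = 20.9312
F = MSB/MSW = 11.4752
df = (2, 18)
p-value (upper-tail) = 0.00061
→ bracket: p<0.01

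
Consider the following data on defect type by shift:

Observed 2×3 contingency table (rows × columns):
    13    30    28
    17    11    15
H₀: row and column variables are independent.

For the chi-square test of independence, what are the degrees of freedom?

df = (r−1)(c−1) = (2−1)·(3−1) = 2

degrees of freedom = 2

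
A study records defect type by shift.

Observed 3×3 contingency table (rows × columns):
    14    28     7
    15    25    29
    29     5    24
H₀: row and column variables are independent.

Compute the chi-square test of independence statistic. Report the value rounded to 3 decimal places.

test statistic = 35.196

Row totals [49, 69, 58], col totals [58, 58, 60], n=176
χ² = (14−16.15)²/16.15 + (28−16.15)²/16.15 + (7−16.70)²/16.70 + (15−22.74)²/22.74 + (25−22.74)²/22.74 + (29−23.52)²/23.52 + (29−19.11)²/19.11 + (5−19.11)²/19.11 + (24−19.77)²/19.77 = 35.1960
df = 4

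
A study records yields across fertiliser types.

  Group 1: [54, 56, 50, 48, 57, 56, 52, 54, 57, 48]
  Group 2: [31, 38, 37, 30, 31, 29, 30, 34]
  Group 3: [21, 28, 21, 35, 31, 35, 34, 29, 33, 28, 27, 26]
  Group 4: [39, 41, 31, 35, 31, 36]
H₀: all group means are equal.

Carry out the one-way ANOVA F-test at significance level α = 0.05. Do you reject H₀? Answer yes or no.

reject H₀: yes

Group means [53.20, 32.50, 29.00, 35.50], grand mean 37.583
SSB = Σnᵢ(x̄ᵢ−x̄)² = 3555.650; SSW = ΣΣ(x−x̄ᵢ)² = 537.100
MSB = 3555.650/3 = 1185.2167; MSW = 537.100/32 = 16.7844
F = MSB/MSW = 70.6143
df = (3, 32)
p-value (upper-tail) = 0.00000
At α=0.05: p < α → reject H₀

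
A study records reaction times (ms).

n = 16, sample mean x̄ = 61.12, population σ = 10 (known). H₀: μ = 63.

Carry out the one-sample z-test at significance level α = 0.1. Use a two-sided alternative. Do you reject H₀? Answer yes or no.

reject H₀: no

SE = σ/√n = 10/√16 = 2.5000
z = (x̄−μ₀)/SE = (61.12−63)/2.5000 = -0.7520
p-value (two-sided) = 0.45205
At α=0.1: p ≥ α → fail to reject H₀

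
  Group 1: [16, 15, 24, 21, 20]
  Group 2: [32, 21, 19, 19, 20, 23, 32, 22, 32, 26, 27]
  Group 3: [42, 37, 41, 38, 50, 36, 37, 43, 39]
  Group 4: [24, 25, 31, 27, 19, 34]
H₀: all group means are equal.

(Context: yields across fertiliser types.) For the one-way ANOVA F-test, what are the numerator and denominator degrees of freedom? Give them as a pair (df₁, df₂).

degrees of freedom = [3, 27]

k = 4 groups, N = 31 total
df = (k−1, N−k) = (4−1, 31−4) = (3, 27)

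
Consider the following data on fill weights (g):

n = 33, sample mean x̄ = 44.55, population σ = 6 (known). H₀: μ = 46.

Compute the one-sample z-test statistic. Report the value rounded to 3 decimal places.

test statistic = -1.388

SE = σ/√n = 6/√33 = 1.0445
z = (x̄−μ₀)/SE = (44.55−46)/1.0445 = -1.3883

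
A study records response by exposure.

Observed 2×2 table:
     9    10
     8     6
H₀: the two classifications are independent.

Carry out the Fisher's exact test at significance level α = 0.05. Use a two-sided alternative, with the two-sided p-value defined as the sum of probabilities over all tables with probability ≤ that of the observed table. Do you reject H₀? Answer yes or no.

reject H₀: no

Margins: r₁=19, r₂=14, c₁=17, c₂=16, n=33
p_obs = C(19,9)·C(14,8)/C(33,17); sum pmf over tables with pmf ≤ p_obs
p-value (two-sided) = 0.72828
At α=0.05: p ≥ α → fail to reject H₀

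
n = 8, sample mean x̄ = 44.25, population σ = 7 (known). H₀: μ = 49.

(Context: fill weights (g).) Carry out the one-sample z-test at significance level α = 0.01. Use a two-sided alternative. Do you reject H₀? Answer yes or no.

reject H₀: no

SE = σ/√n = 7/√8 = 2.4749
z = (x̄−μ₀)/SE = (44.25−49)/2.4749 = -1.9193
p-value (two-sided) = 0.05495
At α=0.01: p ≥ α → fail to reject H₀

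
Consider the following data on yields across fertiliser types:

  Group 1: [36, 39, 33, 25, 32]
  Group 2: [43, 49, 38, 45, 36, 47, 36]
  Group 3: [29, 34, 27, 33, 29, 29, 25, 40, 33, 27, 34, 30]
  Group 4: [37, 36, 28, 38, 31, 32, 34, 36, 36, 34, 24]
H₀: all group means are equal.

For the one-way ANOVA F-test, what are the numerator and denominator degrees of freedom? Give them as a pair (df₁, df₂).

k = 4 groups, N = 35 total
df = (k−1, N−k) = (4−1, 35−4) = (3, 31)

degrees of freedom = [3, 31]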